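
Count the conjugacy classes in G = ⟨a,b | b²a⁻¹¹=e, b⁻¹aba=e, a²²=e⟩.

The conjugacy classes (representative and size) are:
  [e] (size 1), [a²¹] (size 2), [a²] (size 2), [a³] (size 2), [a¹⁸] (size 2), [a¹⁷] (size 2), [a⁶] (size 2), [a⁷] (size 2), [a⁸] (size 2), [a¹³] (size 2), [a¹²] (size 2), [a¹¹] (size 1), [a¹⁰b] (size 11), [a⁷b] (size 11).
Class equation: 1 + 2 + 2 + 2 + 2 + 2 + 2 + 2 + 2 + 2 + 2 + 1 + 11 + 11 = 44 = |G|. So G has 14 conjugacy classes.

Answer: 14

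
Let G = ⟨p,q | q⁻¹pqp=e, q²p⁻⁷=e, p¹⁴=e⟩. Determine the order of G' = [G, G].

G' = [G, G] is generated by all commutators. The generator-pair commutators are: [p, q] = p².
The subgroup they normally generate is {e, p², p⁴, p⁶, p⁸, p¹⁰, p¹²}, of order 7.
Check: |G/G'| = 28/7 = 4 is the order of the abelianisation.

Answer: 7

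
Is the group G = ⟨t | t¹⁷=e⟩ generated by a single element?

|G| = 17. The element t has order 17 (its powers give 17 distinct elements), so ⟨t⟩ = G and G is cyclic.

Answer: Yes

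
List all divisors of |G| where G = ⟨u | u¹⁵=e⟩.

|G| = 15 = 3 · 5. By Lagrange's theorem the order of any subgroup divides 15; the divisors of 15 are 1, 3, 5, 15.

Answer: 1, 3, 5, 15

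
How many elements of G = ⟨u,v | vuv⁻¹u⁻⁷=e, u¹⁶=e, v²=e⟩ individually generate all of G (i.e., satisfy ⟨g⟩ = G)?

⟨g⟩ = G would require ord(g) = |G| = 32, but the maximum element order in G is 16 < 32. So G is not cyclic and no single element generates it: the count is 0.

Answer: 0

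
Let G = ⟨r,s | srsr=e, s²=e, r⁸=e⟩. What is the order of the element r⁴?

Compute successive powers until reaching e:
  (r⁴)¹ = r⁴, (r⁴)² = e.
The smallest positive k with (r⁴)ᵏ = e is 2.

Answer: 2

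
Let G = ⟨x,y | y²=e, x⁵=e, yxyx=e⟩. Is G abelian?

x·y = xy but y·x = x⁴y, so x·y ≠ y·x and G is not abelian.

Answer: No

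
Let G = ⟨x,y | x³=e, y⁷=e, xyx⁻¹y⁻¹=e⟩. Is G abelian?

Each pair of generators commutes: x·y = xy = y·x. Since the generators pairwise commute, every element of G commutes with every other, so G is abelian.

Answer: Yes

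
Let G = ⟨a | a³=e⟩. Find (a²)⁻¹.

The order of (a²) is 3 (smallest k with (a²)ᵏ = e), so (a²)⁻¹ = (a²)² = a.
Check: (a²) · a → (a²) · a = e, giving e as required.

Answer: a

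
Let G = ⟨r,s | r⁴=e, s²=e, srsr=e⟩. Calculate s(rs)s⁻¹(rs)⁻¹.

[s, (rs)] = s·(rs)·s⁻¹·(rs)⁻¹.
  s · (rs) = r³
  (r³) · s = r³s
  (r³s) · (rs) = r²

Answer: r²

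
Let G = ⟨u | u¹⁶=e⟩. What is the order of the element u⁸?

Compute successive powers until reaching e:
  (u⁸)¹ = u⁸, (u⁸)² = e.
The smallest positive k with (u⁸)ᵏ = e is 2.

Answer: 2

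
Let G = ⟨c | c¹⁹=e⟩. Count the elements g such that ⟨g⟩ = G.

G is cyclic of order 19. An element generates G iff its order is 19, and a cyclic group of order 19 has exactly φ(19) = 18 such elements.

Answer: 18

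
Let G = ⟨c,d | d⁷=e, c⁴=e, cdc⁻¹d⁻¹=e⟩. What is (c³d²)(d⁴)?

Compute (c³d²) · (d⁴) by multiplying left to right and reducing via the relations at each step:
  (c³d²) · d⁴ = c³d⁶

Answer: c³d⁶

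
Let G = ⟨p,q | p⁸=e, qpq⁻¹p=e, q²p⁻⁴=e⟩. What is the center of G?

An element z ∈ Z(G) iff z commutes with every generator.
For example p⁴ is central: (p⁴)·p = p⁵ = p·(p⁴); (p⁴)·q = q⁻¹ = q·(p⁴).
Whereas p ∉ Z(G) since p·q = pq ≠ p³q⁻¹ = q·p.
Checking each of the 16 elements this way gives Z(G) = {e, p⁴}, of order 2.

Answer: {e, p⁴}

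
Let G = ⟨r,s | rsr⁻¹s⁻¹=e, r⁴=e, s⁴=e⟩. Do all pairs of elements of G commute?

Each pair of generators commutes: r·s = rs = s·r. Since the generators pairwise commute, every element of G commutes with every other, so G is abelian.

Answer: Yes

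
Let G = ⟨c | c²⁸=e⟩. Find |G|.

G is generated by a single element, so G is cyclic. The relator gives c²⁸ = e and no smaller power is forced to be e, so the 28 powers {c, e, c², c³, c⁴, c⁵, c⁶, c⁷, c⁸, c⁹, c²², c²³, c²¹, c²⁰, c²⁴, c²⁵, c²⁶, c²⁷, c¹², c¹³, c¹¹, c¹⁰, c¹⁴, c¹⁵, c¹⁶, c¹⁷, c¹⁸, c¹⁹} are distinct. Hence |G| = 28.

Answer: 28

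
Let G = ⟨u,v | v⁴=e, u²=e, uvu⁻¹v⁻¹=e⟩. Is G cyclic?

|G| = 8, but the maximum element order in G is 4 < 8. No single element generates all of G, so G is not cyclic.

Answer: No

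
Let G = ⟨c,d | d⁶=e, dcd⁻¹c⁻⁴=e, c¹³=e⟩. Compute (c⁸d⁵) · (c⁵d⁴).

Compute (c⁸d⁵) · (c⁵d⁴) by multiplying left to right and reducing via the relations at each step:
  (c⁸d⁵) · c⁵ = c⁶d⁵
  (c⁶d⁵) · d⁴ = c⁶d³

Answer: c⁶d³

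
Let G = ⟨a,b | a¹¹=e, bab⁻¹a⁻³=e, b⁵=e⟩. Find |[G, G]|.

G' = [G, G] is generated by all commutators. The generator-pair commutators are: [a, b] = a⁹.
The subgroup they normally generate is {e, a, a², a³, a⁴, a⁵, a⁶, a⁷, a⁸, a⁹, a¹⁰}, of order 11.
Check: |G/G'| = 55/11 = 5 is the order of the abelianisation.

Answer: 11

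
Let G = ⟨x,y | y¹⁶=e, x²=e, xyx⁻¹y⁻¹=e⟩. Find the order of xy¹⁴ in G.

Compute successive powers until reaching e:
  (xy¹⁴)¹ = xy¹⁴, (xy¹⁴)² = y¹², (xy¹⁴)³ = xy¹⁰, (xy¹⁴)⁴ = y⁸, (xy¹⁴)⁵ = xy⁶, (xy¹⁴)⁶ = y⁴, (xy¹⁴)⁷ = xy², (xy¹⁴)⁸ = e.
The smallest positive k with (xy¹⁴)ᵏ = e is 8.

Answer: 8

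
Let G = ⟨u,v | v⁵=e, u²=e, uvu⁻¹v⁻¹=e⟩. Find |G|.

Enumerate words in the generators, reducing via the relations: the distinct elements are
  {e, u, v, uv, v², v³, v⁴, uv², uv³, uv⁴}.
No further products give new elements, so |G| = 10.

Answer: 10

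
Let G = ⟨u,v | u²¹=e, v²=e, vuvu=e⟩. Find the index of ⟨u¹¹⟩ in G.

First find ord(u¹¹) by computing successive powers:
  (u¹¹)¹ = u¹¹, (u¹¹)² = u, (u¹¹)³ = u¹², (u¹¹)⁴ = u², (u¹¹)⁵ = u¹³, (u¹¹)⁶ = u³, (u¹¹)⁷ = u¹⁴, (u¹¹)⁸ = u⁴, (u¹¹)⁹ = u¹⁵, (u¹¹)¹⁰ = u⁵, (u¹¹)¹¹ = u¹⁶, (u¹¹)¹² = u⁶, (u¹¹)¹³ = u¹⁷, (u¹¹)¹⁴ = u⁷, (u¹¹)¹⁵ = u¹⁸, (u¹¹)¹⁶ = u⁸, (u¹¹)¹⁷ = u¹⁹, (u¹¹)¹⁸ = u⁹, (u¹¹)¹⁹ = u²⁰, (u¹¹)²⁰ = u¹⁰, (u¹¹)²¹ = e.
So |⟨u¹¹⟩| = ord(u¹¹) = 21. With |G| = 42, by Lagrange [G : ⟨u¹¹⟩] = 42/21 = 2.

Answer: 2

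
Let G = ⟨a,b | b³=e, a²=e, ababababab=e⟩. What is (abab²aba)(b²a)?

Compute (abab²aba) · (b²a) by multiplying left to right and reducing via the relations at each step:
  (abab²aba) · b² = abab²abab²
  (abab²abab²) · a = abab²abab²a

Answer: abab²abab²a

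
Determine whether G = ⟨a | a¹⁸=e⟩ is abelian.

G has a single generator, so G is cyclic and hence abelian.

Answer: Yes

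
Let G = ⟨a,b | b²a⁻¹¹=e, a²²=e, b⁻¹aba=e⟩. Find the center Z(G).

An element z ∈ Z(G) iff z commutes with every generator.
For example a¹¹ is central: (a¹¹)·a = a¹² = a·(a¹¹); (a¹¹)·b = b⁻¹ = b·(a¹¹).
Whereas a ∉ Z(G) since a·b = ab ≠ a¹⁰b⁻¹ = b·a.
Checking each of the 44 elements this way gives Z(G) = {e, a¹¹}, of order 2.

Answer: {e, a¹¹}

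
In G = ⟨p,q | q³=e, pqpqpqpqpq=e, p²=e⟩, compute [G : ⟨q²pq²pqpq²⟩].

First find ord(q²pq²pqpq²) by computing successive powers:
  (q²pq²pqpq²)¹ = q²pq²pqpq², (q²pq²pqpq²)² = qpq²pqpq, (q²pq²pqpq²)³ = e.
So |⟨q²pq²pqpq²⟩| = ord(q²pq²pqpq²) = 3. With |G| = 60, by Lagrange [G : ⟨q²pq²pqpq²⟩] = 60/3 = 20.

Answer: 20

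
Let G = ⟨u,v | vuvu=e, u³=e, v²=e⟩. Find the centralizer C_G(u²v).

⟨u²v⟩ ⊆ C_G(u²v) since powers of u²v commute with u²v; so |C_G(u²v)| ≥ |⟨u²v⟩| = 2.
By orbit–stabilizer, |C_G(u²v)| = |G| / |conj. class of u²v| = 6 / 3 = 2.
The 2 elements commuting with u²v are {e, u²v}.

Answer: {e, u²v}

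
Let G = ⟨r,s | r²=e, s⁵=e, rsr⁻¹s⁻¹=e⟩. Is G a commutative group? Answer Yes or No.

Each pair of generators commutes: r·s = rs = s·r. Since the generators pairwise commute, every element of G commutes with every other, so G is abelian.

Answer: Yes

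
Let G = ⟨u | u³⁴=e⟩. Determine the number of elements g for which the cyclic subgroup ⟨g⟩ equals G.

G is cyclic of order 34. An element generates G iff its order is 34, and a cyclic group of order 34 has exactly φ(34) = 16 such elements.

Answer: 16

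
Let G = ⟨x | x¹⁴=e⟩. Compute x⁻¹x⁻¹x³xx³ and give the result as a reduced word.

Multiply left to right, reducing at each step:
  (x¹³) · x⁻¹ = x¹²
  (x¹²) · x³ = x
  x · x = x²
  (x²) · x³ = x⁵

Answer: x⁵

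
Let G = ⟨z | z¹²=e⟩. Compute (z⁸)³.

Compute successive powers of (z⁸), reducing at each step:
  (z⁸)²: (z⁸) · z⁸ = z⁴
  (z⁸)³: (z⁴) · z⁸ = e

Answer: e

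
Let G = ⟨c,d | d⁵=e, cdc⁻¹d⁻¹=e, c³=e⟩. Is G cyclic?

|G| = 15. The element cd has order 15 (its powers give 15 distinct elements), so ⟨cd⟩ = G and G is cyclic.

Answer: Yes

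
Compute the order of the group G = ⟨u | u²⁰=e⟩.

G is generated by a single element, so G is cyclic. The relator gives u²⁰ = e and no smaller power is forced to be e, so the 20 powers {e, u, u², u³, u⁴, u⁵, u⁶, u⁷, u⁸, u⁹, u¹², u¹³, u¹¹, u¹⁰, u¹⁴, u¹⁵, u¹⁶, u¹⁷, u¹⁸, u¹⁹} are distinct. Hence |G| = 20.

Answer: 20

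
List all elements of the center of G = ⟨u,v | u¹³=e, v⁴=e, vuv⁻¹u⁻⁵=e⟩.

An element z ∈ Z(G) iff z commutes with every generator.
For example e is central: e·u = u = u·e; e·v = v = v·e.
Whereas u ∉ Z(G) since u·v = uv ≠ u⁵v = v·u.
Checking each of the 52 elements this way gives Z(G) = {e}, of order 1.

Answer: {e}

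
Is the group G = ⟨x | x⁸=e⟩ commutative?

G has a single generator, so G is cyclic and hence abelian.

Answer: Yes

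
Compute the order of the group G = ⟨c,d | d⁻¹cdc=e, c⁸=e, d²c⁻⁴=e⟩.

Enumerate words in the generators, reducing via the relations: the distinct elements are
  {c, d, e, cd, c², c³, c⁴, c⁵, c⁶, c⁷, c²d, c³d, d⁻¹, cd⁻¹, c²d⁻¹, c³d⁻¹}.
No further products give new elements, so |G| = 16.

Answer: 16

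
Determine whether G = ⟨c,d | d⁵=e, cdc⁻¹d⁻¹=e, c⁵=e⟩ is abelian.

Each pair of generators commutes: c·d = cd = d·c. Since the generators pairwise commute, every element of G commutes with every other, so G is abelian.

Answer: Yes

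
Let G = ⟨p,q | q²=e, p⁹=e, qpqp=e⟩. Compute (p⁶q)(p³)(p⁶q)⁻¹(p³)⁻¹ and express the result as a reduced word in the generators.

[(p⁶q), (p³)] = (p⁶q)·(p³)·(p⁶q)⁻¹·(p³)⁻¹.
  (p⁶q) · (p³) = p³q
  (p³q) · (p⁶q) = p⁶
  (p⁶) · (p⁶) = p³

Answer: p³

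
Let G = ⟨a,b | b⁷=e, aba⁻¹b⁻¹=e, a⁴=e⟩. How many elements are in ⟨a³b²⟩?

|⟨a³b²⟩| equals the order of a³b². Compute successive powers until reaching e:
  (a³b²)¹ = a³b², (a³b²)² = a²b⁴, (a³b²)³ = ab⁶, (a³b²)⁴ = b, (a³b²)⁵ = a³b³, (a³b²)⁶ = a²b⁵, (a³b²)⁷ = a, (a³b²)⁸ = b², (a³b²)⁹ = a³b⁴, (a³b²)¹⁰ = a²b⁶, (a³b²)¹¹ = ab, (a³b²)¹² = b³, (a³b²)¹³ = a³b⁵, (a³b²)¹⁴ = a², (a³b²)¹⁵ = ab², (a³b²)¹⁶ = b⁴, (a³b²)¹⁷ = a³b⁶, (a³b²)¹⁸ = a²b, (a³b²)¹⁹ = ab³, (a³b²)²⁰ = b⁵, (a³b²)²¹ = a³, (a³b²)²² = a²b², (a³b²)²³ = ab⁴, (a³b²)²⁴ = b⁶, (a³b²)²⁵ = a³b, (a³b²)²⁶ = a²b³, (a³b²)²⁷ = ab⁵, (a³b²)²⁸ = e.
The smallest positive k with (a³b²)ᵏ = e is 28, so |⟨a³b²⟩| = 28.

Answer: 28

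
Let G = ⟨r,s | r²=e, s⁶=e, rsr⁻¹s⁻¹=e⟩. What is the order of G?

Enumerate words in the generators, reducing via the relations: the distinct elements are
  {e, r, s, rs, s², s³, s⁴, s⁵, rs², rs³, rs⁴, rs⁵}.
No further products give new elements, so |G| = 12.

Answer: 12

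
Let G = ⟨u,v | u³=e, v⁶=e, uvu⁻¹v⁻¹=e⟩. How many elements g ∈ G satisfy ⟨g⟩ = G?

⟨g⟩ = G would require ord(g) = |G| = 18, but the maximum element order in G is 6 < 18. So G is not cyclic and no single element generates it: the count is 0.

Answer: 0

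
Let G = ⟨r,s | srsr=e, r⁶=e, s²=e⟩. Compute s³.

Compute successive powers of s, reducing at each step:
  s²: s · s = e
  s³: e · s = s

Answer: s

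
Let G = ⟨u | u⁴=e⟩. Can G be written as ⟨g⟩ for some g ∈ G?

|G| = 4. The element u has order 4 (its powers give 4 distinct elements), so ⟨u⟩ = G and G is cyclic.

Answer: Yes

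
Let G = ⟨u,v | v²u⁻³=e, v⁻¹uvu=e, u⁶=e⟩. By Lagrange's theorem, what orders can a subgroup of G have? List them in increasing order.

|G| = 12 = 2² · 3. By Lagrange's theorem the order of any subgroup divides 12; the divisors of 12 are 1, 2, 3, 4, 6, 12.

Answer: 1, 2, 3, 4, 6, 12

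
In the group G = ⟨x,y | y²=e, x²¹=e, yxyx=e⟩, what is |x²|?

Compute successive powers until reaching e:
  (x²)¹ = x², (x²)² = x⁴, (x²)³ = x⁶, (x²)⁴ = x⁸, (x²)⁵ = x¹⁰, (x²)⁶ = x¹², (x²)⁷ = x¹⁴, (x²)⁸ = x¹⁶, (x²)⁹ = x¹⁸, (x²)¹⁰ = x²⁰, (x²)¹¹ = x, (x²)¹² = x³, (x²)¹³ = x⁵, (x²)¹⁴ = x⁷, (x²)¹⁵ = x⁹, (x²)¹⁶ = x¹¹, (x²)¹⁷ = x¹³, (x²)¹⁸ = x¹⁵, (x²)¹⁹ = x¹⁷, (x²)²⁰ = x¹⁹, (x²)²¹ = e.
The smallest positive k with (x²)ᵏ = e is 21.

Answer: 21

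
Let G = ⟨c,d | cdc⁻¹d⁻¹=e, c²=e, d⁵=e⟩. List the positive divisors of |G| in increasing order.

|G| = 10 = 2 · 5. By Lagrange's theorem the order of any subgroup divides 10; the divisors of 10 are 1, 2, 5, 10.

Answer: 1, 2, 5, 10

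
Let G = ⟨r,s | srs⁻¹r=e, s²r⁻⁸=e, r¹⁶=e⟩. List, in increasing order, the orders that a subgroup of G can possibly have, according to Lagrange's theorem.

|G| = 32 = 2⁵. By Lagrange's theorem the order of any subgroup divides 32; the divisors of 32 are 1, 2, 4, 8, 16, 32.

Answer: 1, 2, 4, 8, 16, 32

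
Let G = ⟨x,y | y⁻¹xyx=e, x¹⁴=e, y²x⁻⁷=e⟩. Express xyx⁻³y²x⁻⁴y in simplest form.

Multiply left to right, reducing at each step:
  x · y = xy
  (xy) · x⁻³ = x⁴y
  (x⁴y) · y² = x⁴y⁻¹
  (x⁴y⁻¹) · x⁻⁴ = xy
  (xy) · y = x⁸

Answer: x⁸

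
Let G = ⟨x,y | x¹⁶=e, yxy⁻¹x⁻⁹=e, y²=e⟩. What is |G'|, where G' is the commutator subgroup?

G' = [G, G] is generated by all commutators. The generator-pair commutators are: [x, y] = x⁸.
The subgroup they normally generate is {e, x⁸}, of order 2.
Check: |G/G'| = 32/2 = 16 is the order of the abelianisation.

Answer: 2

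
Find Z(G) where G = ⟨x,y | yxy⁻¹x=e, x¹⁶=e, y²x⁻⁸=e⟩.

An element z ∈ Z(G) iff z commutes with every generator.
For example x⁸ is central: (x⁸)·x = x⁹ = x·(x⁸); (x⁸)·y = y⁻¹ = y·(x⁸).
Whereas x ∉ Z(G) since x·y = xy ≠ x⁷y⁻¹ = y·x.
Checking each of the 32 elements this way gives Z(G) = {e, x⁸}, of order 2.

Answer: {e, x⁸}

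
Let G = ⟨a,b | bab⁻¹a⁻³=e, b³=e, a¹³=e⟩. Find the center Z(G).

An element z ∈ Z(G) iff z commutes with every generator.
For example e is central: e·a = a = a·e; e·b = b = b·e.
Whereas a ∉ Z(G) since a·b = ab ≠ a³b = b·a.
Checking each of the 39 elements this way gives Z(G) = {e}, of order 1.

Answer: {e}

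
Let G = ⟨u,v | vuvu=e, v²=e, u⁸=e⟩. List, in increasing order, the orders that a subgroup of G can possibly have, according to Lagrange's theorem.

|G| = 16 = 2⁴. By Lagrange's theorem the order of any subgroup divides 16; the divisors of 16 are 1, 2, 4, 8, 16.

Answer: 1, 2, 4, 8, 16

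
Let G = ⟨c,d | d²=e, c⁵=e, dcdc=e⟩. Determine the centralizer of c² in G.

⟨c²⟩ ⊆ C_G(c²) since powers of c² commute with c²; so |C_G(c²)| ≥ |⟨c²⟩| = 5.
By orbit–stabilizer, |C_G(c²)| = |G| / |conj. class of c²| = 10 / 2 = 5.
The 5 elements commuting with c² are {e, c, c², c³, c⁴}.

Answer: {e, c, c², c³, c⁴}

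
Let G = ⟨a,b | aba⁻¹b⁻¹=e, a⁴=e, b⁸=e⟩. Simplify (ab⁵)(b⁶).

Compute (ab⁵) · (b⁶) by multiplying left to right and reducing via the relations at each step:
  (ab⁵) · b⁶ = ab³

Answer: ab³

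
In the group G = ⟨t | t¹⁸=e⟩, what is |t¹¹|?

Compute successive powers until reaching e:
  (t¹¹)¹ = t¹¹, (t¹¹)² = t⁴, (t¹¹)³ = t¹⁵, (t¹¹)⁴ = t⁸, (t¹¹)⁵ = t, (t¹¹)⁶ = t¹², (t¹¹)⁷ = t⁵, (t¹¹)⁸ = t¹⁶, (t¹¹)⁹ = t⁹, (t¹¹)¹⁰ = t², (t¹¹)¹¹ = t¹³, (t¹¹)¹² = t⁶, (t¹¹)¹³ = t¹⁷, (t¹¹)¹⁴ = t¹⁰, (t¹¹)¹⁵ = t³, (t¹¹)¹⁶ = t¹⁴, (t¹¹)¹⁷ = t⁷, (t¹¹)¹⁸ = e.
The smallest positive k with (t¹¹)ᵏ = e is 18.

Answer: 18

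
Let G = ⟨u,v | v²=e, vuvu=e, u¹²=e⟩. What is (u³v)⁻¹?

The order of (u³v) is 2 (smallest k with (u³v)ᵏ = e), so (u³v)⁻¹ = (u³v)¹ = u³v.
Check: (u³v) · (u³v) → (u³v) · u³ = v;   v · v = e, giving e as required.

Answer: u³v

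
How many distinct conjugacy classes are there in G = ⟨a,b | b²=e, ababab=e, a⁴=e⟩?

The conjugacy classes (representative and size) are:
  [e] (size 1), [a³] (size 6), [a²ba²b] (size 3), [aba³] (size 6), [ba³] (size 8).
Class equation: 1 + 6 + 3 + 6 + 8 = 24 = |G|. So G has 5 conjugacy classes.

Answer: 5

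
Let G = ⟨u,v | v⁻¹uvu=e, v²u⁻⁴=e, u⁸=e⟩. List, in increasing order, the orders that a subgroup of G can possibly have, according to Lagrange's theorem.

|G| = 16 = 2⁴. By Lagrange's theorem the order of any subgroup divides 16; the divisors of 16 are 1, 2, 4, 8, 16.

Answer: 1, 2, 4, 8, 16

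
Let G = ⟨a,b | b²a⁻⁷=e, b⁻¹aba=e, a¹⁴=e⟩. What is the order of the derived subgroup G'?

G' = [G, G] is generated by all commutators. The generator-pair commutators are: [a, b] = a².
The subgroup they normally generate is {e, a², a⁴, a⁶, a⁸, a¹⁰, a¹²}, of order 7.
Check: |G/G'| = 28/7 = 4 is the order of the abelianisation.

Answer: 7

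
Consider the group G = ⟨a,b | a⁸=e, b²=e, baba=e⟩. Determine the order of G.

Enumerate words in the generators, reducing via the relations: the distinct elements are
  {a, b, e, ab, a², a³, a⁴, a⁵, a⁶, a⁷, a²b, a³b, a⁴b, a⁵b, a⁶b, a⁷b}.
No further products give new elements, so |G| = 16.

Answer: 16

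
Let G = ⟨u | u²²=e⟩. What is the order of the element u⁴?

Compute successive powers until reaching e:
  (u⁴)¹ = u⁴, (u⁴)² = u⁸, (u⁴)³ = u¹², (u⁴)⁴ = u¹⁶, (u⁴)⁵ = u²⁰, (u⁴)⁶ = u², (u⁴)⁷ = u⁶, (u⁴)⁸ = u¹⁰, (u⁴)⁹ = u¹⁴, (u⁴)¹⁰ = u¹⁸, (u⁴)¹¹ = e.
The smallest positive k with (u⁴)ᵏ = e is 11.

Answer: 11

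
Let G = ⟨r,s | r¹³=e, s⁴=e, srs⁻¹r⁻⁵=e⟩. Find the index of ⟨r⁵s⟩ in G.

First find ord(r⁵s) by computing successive powers:
  (r⁵s)¹ = r⁵s, (r⁵s)² = r⁴s², (r⁵s)³ = r¹²s³, (r⁵s)⁴ = e.
So |⟨r⁵s⟩| = ord(r⁵s) = 4. With |G| = 52, by Lagrange [G : ⟨r⁵s⟩] = 52/4 = 13.

Answer: 13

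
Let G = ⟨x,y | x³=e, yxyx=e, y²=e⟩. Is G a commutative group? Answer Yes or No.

x·y = xy but y·x = x²y, so x·y ≠ y·x and G is not abelian.

Answer: No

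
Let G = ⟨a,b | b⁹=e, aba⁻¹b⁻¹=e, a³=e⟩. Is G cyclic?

|G| = 27, but the maximum element order in G is 9 < 27. No single element generates all of G, so G is not cyclic.

Answer: No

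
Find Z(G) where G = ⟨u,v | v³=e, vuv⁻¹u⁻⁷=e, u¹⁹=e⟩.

An element z ∈ Z(G) iff z commutes with every generator.
For example e is central: e·u = u = u·e; e·v = v = v·e.
Whereas u ∉ Z(G) since u·v = uv ≠ u⁷v = v·u.
Checking each of the 57 elements this way gives Z(G) = {e}, of order 1.

Answer: {e}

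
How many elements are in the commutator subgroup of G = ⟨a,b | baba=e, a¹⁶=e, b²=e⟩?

G' = [G, G] is generated by all commutators. The generator-pair commutators are: [a, b] = a².
The subgroup they normally generate is {e, a², a⁴, a⁶, a⁸, a¹⁰, a¹², a¹⁴}, of order 8.
Check: |G/G'| = 32/8 = 4 is the order of the abelianisation.

Answer: 8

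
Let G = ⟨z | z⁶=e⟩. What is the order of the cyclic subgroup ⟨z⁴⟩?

|⟨z⁴⟩| equals the order of z⁴. Compute successive powers until reaching e:
  (z⁴)¹ = z⁴, (z⁴)² = z², (z⁴)³ = e.
The smallest positive k with (z⁴)ᵏ = e is 3, so |⟨z⁴⟩| = 3.

Answer: 3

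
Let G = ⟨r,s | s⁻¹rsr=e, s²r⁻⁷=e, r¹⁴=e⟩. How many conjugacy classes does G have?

The conjugacy classes (representative and size) are:
  [e] (size 1), [r¹³] (size 2), [r¹²] (size 2), [r¹¹] (size 2), [r⁴] (size 2), [r⁵] (size 2), [r⁸] (size 2), [r⁷] (size 1), [r⁵s⁻¹] (size 7), [r⁵s] (size 7).
Class equation: 1 + 2 + 2 + 2 + 2 + 2 + 2 + 1 + 7 + 7 = 28 = |G|. So G has 10 conjugacy classes.

Answer: 10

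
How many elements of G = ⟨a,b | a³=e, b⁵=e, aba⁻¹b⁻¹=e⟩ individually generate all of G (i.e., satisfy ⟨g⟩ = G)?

G is cyclic of order 15. An element generates G iff its order is 15, and a cyclic group of order 15 has exactly φ(15) = 8 such elements.

Answer: 8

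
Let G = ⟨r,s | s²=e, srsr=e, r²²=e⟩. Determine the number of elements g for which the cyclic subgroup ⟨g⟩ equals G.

⟨g⟩ = G would require ord(g) = |G| = 44, but the maximum element order in G is 22 < 44. So G is not cyclic and no single element generates it: the count is 0.

Answer: 0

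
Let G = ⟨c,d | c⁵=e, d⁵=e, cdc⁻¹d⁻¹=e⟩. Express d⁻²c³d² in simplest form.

Multiply left to right, reducing at each step:
  (d³) · c³ = c³d³
  (c³d³) · d² = c³

Answer: c³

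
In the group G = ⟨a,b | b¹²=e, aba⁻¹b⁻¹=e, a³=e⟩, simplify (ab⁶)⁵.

Compute successive powers of (ab⁶), reducing at each step:
  (ab⁶)²: (ab⁶) · a = a²b⁶;   (a²b⁶) · b⁶ = a²
  (ab⁶)³: (a²) · a = e;   e · b⁶ = b⁶
  (ab⁶)⁴: (b⁶) · a = ab⁶;   (ab⁶) · b⁶ = a
  (ab⁶)⁵: a · a = a²;   (a²) · b⁶ = a²b⁶

Answer: a²b⁶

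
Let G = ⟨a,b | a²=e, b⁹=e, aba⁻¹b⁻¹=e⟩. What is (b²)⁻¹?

The order of (b²) is 9 (smallest k with (b²)ᵏ = e), so (b²)⁻¹ = (b²)⁸ = b⁷.
Check: (b²) · (b⁷) → (b²) · b⁷ = e, giving e as required.

Answer: b⁷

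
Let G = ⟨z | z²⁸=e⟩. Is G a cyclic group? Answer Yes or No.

|G| = 28. The element z has order 28 (its powers give 28 distinct elements), so ⟨z⟩ = G and G is cyclic.

Answer: Yes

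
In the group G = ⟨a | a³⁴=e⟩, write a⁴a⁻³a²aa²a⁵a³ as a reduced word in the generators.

Multiply left to right, reducing at each step:
  (a⁴) · a⁻³ = a
  a · a² = a³
  (a³) · a = a⁴
  (a⁴) · a² = a⁶
  (a⁶) · a⁵ = a¹¹
  (a¹¹) · a³ = a¹⁴

Answer: a¹⁴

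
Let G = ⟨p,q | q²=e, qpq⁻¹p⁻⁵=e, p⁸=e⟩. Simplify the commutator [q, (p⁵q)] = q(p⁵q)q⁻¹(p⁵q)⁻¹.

[q, (p⁵q)] = q·(p⁵q)·q⁻¹·(p⁵q)⁻¹.
  q · (p⁵q) = p
  p · q = pq
  (pq) · (p⁷q) = p⁴

Answer: p⁴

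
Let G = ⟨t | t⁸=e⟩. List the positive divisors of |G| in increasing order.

|G| = 8 = 2³. By Lagrange's theorem the order of any subgroup divides 8; the divisors of 8 are 1, 2, 4, 8.

Answer: 1, 2, 4, 8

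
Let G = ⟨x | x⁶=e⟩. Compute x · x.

Compute x · x by multiplying left to right and reducing via the relations at each step:
  x · x = x²

Answer: x²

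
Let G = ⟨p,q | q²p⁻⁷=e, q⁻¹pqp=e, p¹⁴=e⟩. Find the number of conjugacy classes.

The conjugacy classes (representative and size) are:
  [e] (size 1), [p¹³] (size 2), [p¹²] (size 2), [p¹¹] (size 2), [p⁴] (size 2), [p⁵] (size 2), [p⁸] (size 2), [p⁷] (size 1), [p⁵q⁻¹] (size 7), [p⁵q] (size 7).
Class equation: 1 + 2 + 2 + 2 + 2 + 2 + 2 + 1 + 7 + 7 = 28 = |G|. So G has 10 conjugacy classes.

Answer: 10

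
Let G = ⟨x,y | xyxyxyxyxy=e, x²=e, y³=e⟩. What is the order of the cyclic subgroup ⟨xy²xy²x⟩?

|⟨xy²xy²x⟩| equals the order of xy²xy²x. Compute successive powers until reaching e:
  (xy²xy²x)¹ = xy²xy²x, (xy²xy²x)² = xy²xyxy²x, (xy²xy²x)³ = xyxy²xyx, (xy²xy²x)⁴ = xyxyx, (xy²xy²x)⁵ = e.
The smallest positive k with (xy²xy²x)ᵏ = e is 5, so |⟨xy²xy²x⟩| = 5.

Answer: 5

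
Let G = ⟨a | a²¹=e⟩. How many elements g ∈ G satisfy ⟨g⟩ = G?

G is cyclic of order 21. An element generates G iff its order is 21, and a cyclic group of order 21 has exactly φ(21) = 12 such elements.

Answer: 12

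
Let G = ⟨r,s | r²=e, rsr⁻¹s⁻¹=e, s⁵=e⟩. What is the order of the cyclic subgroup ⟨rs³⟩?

|⟨rs³⟩| equals the order of rs³. Compute successive powers until reaching e:
  (rs³)¹ = rs³, (rs³)² = s, (rs³)³ = rs⁴, (rs³)⁴ = s², (rs³)⁵ = r, (rs³)⁶ = s³, (rs³)⁷ = rs, (rs³)⁸ = s⁴, (rs³)⁹ = rs², (rs³)¹⁰ = e.
The smallest positive k with (rs³)ᵏ = e is 10, so |⟨rs³⟩| = 10.

Answer: 10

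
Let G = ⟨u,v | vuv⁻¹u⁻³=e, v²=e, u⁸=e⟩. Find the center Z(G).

An element z ∈ Z(G) iff z commutes with every generator.
For example u⁴ is central: (u⁴)·u = u⁵ = u·(u⁴); (u⁴)·v = u⁴v = v·(u⁴).
Whereas u ∉ Z(G) since u·v = uv ≠ u³v = v·u.
Checking each of the 16 elements this way gives Z(G) = {e, u⁴}, of order 2.

Answer: {e, u⁴}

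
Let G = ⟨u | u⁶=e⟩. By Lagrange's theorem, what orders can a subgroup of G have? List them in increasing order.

|G| = 6 = 2 · 3. By Lagrange's theorem the order of any subgroup divides 6; the divisors of 6 are 1, 2, 3, 6.

Answer: 1, 2, 3, 6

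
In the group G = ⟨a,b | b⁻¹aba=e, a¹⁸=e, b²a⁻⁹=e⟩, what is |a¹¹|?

Compute successive powers until reaching e:
  (a¹¹)¹ = a¹¹, (a¹¹)² = a⁴, (a¹¹)³ = a¹⁵, (a¹¹)⁴ = a⁸, (a¹¹)⁵ = a, (a¹¹)⁶ = a¹², (a¹¹)⁷ = a⁵, (a¹¹)⁸ = a¹⁶, (a¹¹)⁹ = a⁹, (a¹¹)¹⁰ = a², (a¹¹)¹¹ = a¹³, (a¹¹)¹² = a⁶, (a¹¹)¹³ = a¹⁷, (a¹¹)¹⁴ = a¹⁰, (a¹¹)¹⁵ = a³, (a¹¹)¹⁶ = a¹⁴, (a¹¹)¹⁷ = a⁷, (a¹¹)¹⁸ = e.
The smallest positive k with (a¹¹)ᵏ = e is 18.

Answer: 18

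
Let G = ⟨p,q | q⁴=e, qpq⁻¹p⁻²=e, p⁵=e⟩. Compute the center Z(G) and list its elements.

An element z ∈ Z(G) iff z commutes with every generator.
For example e is central: e·p = p = p·e; e·q = q = q·e.
Whereas p ∉ Z(G) since p·q = pq ≠ p²q = q·p.
Checking each of the 20 elements this way gives Z(G) = {e}, of order 1.

Answer: {e}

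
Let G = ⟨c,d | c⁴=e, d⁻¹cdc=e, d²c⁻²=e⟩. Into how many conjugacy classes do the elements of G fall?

The conjugacy classes (representative and size) are:
  [e] (size 1), [c³] (size 2), [c²] (size 1), [d⁻¹] (size 2), [cd⁻¹] (size 2).
Class equation: 1 + 2 + 1 + 2 + 2 = 8 = |G|. So G has 5 conjugacy classes.

Answer: 5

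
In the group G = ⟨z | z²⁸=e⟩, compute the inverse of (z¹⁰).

The order of (z¹⁰) is 14 (smallest k with (z¹⁰)ᵏ = e), so (z¹⁰)⁻¹ = (z¹⁰)¹³ = z¹⁸.
Check: (z¹⁰) · (z¹⁸) → (z¹⁰) · z¹⁸ = e, giving e as required.

Answer: z¹⁸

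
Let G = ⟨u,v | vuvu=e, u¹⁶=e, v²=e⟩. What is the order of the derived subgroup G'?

G' = [G, G] is generated by all commutators. The generator-pair commutators are: [u, v] = u².
The subgroup they normally generate is {e, u², u⁴, u⁶, u⁸, u¹⁰, u¹², u¹⁴}, of order 8.
Check: |G/G'| = 32/8 = 4 is the order of the abelianisation.

Answer: 8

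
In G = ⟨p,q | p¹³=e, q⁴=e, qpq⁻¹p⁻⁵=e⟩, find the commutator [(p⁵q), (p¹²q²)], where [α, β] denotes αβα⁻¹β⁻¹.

[(p⁵q), (p¹²q²)] = (p⁵q)·(p¹²q²)·(p⁵q)⁻¹·(p¹²q²)⁻¹.
  (p⁵q) · (p¹²q²) = q³
  (q³) · (p¹²q³) = p⁵q²
  (p⁵q²) · (p¹²q²) = p⁶

Answer: p⁶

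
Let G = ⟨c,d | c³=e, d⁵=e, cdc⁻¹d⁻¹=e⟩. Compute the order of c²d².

Compute successive powers until reaching e:
  (c²d²)¹ = c²d², (c²d²)² = cd⁴, (c²d²)³ = d, (c²d²)⁴ = c²d³, (c²d²)⁵ = c, (c²d²)⁶ = d², (c²d²)⁷ = c²d⁴, (c²d²)⁸ = cd, (c²d²)⁹ = d³, (c²d²)¹⁰ = c², (c²d²)¹¹ = cd², (c²d²)¹² = d⁴, (c²d²)¹³ = c²d, (c²d²)¹⁴ = cd³, (c²d²)¹⁵ = e.
The smallest positive k with (c²d²)ᵏ = e is 15.

Answer: 15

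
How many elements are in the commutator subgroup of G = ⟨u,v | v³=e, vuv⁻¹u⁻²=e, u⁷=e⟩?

G' = [G, G] is generated by all commutators. The generator-pair commutators are: [u, v] = u⁶.
The subgroup they normally generate is {e, u, u², u³, u⁴, u⁵, u⁶}, of order 7.
Check: |G/G'| = 21/7 = 3 is the order of the abelianisation.

Answer: 7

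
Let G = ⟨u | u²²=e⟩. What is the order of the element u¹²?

Compute successive powers until reaching e:
  (u¹²)¹ = u¹², (u¹²)² = u², (u¹²)³ = u¹⁴, (u¹²)⁴ = u⁴, (u¹²)⁵ = u¹⁶, (u¹²)⁶ = u⁶, (u¹²)⁷ = u¹⁸, (u¹²)⁸ = u⁸, (u¹²)⁹ = u²⁰, (u¹²)¹⁰ = u¹⁰, (u¹²)¹¹ = e.
The smallest positive k with (u¹²)ᵏ = e is 11.

Answer: 11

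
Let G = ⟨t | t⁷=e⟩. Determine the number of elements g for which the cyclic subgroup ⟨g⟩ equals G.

G is cyclic of order 7. An element generates G iff its order is 7, and a cyclic group of order 7 has exactly φ(7) = 6 such elements.

Answer: 6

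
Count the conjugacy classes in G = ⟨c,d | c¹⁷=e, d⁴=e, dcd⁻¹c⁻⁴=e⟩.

The conjugacy classes (representative and size) are:
  [e] (size 1), [c⁴] (size 4), [c²] (size 4), [c⁵] (size 4), [c¹¹] (size 4), [c⁷d] (size 17), [c³d²] (size 17), [c⁹d³] (size 17).
Class equation: 1 + 4 + 4 + 4 + 4 + 17 + 17 + 17 = 68 = |G|. So G has 8 conjugacy classes.

Answer: 8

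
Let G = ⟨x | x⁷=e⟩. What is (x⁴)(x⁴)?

Compute (x⁴) · (x⁴) by multiplying left to right and reducing via the relations at each step:
  (x⁴) · x⁴ = x

Answer: x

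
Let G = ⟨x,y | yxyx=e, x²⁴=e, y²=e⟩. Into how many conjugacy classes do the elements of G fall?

The conjugacy classes (representative and size) are:
  [e] (size 1), [x²³] (size 2), [x²] (size 2), [x³] (size 2), [x²⁰] (size 2), [x¹⁹] (size 2), [x⁶] (size 2), [x⁷] (size 2), [x⁸] (size 2), [x⁹] (size 2), [x¹⁴] (size 2), [x¹¹] (size 2), [x¹²] (size 1), [x⁴y] (size 12), [x⁵y] (size 12).
Class equation: 1 + 2 + 2 + 2 + 2 + 2 + 2 + 2 + 2 + 2 + 2 + 2 + 1 + 12 + 12 = 48 = |G|. So G has 15 conjugacy classes.

Answer: 15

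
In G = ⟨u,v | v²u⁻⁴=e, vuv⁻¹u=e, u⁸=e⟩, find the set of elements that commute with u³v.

⟨u³v⟩ ⊆ C_G(u³v) since powers of u³v commute with u³v; so |C_G(u³v)| ≥ |⟨u³v⟩| = 4.
By orbit–stabilizer, |C_G(u³v)| = |G| / |conj. class of u³v| = 16 / 4 = 4.
The 4 elements commuting with u³v are {e, u⁴, u³v⁻¹, u³v}.

Answer: {e, u⁴, u³v⁻¹, u³v}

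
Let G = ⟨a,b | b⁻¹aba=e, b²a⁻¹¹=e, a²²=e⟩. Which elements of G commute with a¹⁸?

⟨a¹⁸⟩ ⊆ C_G(a¹⁸) since powers of a¹⁸ commute with a¹⁸; so |C_G(a¹⁸)| ≥ |⟨a¹⁸⟩| = 11.
By orbit–stabilizer, |C_G(a¹⁸)| = |G| / |conj. class of a¹⁸| = 44 / 2 = 22.
The 22 elements commuting with a¹⁸ are {e, a, a², a³, a⁴, a⁵, a⁶, a⁷, a⁸, a⁹, a¹⁰, a¹¹, a¹², a¹³, a¹⁴, a¹⁵, a¹⁶, a¹⁷, a¹⁸, a¹⁹, a²⁰, a²¹}.

Answer: {e, a, a², a³, a⁴, a⁵, a⁶, a⁷, a⁸, a⁹, a¹⁰, a¹¹, a¹², a¹³, a¹⁴, a¹⁵, a¹⁶, a¹⁷, a¹⁸, a¹⁹, a²⁰, a²¹}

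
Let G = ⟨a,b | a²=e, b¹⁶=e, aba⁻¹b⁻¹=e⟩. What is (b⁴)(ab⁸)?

Compute (b⁴) · (ab⁸) by multiplying left to right and reducing via the relations at each step:
  (b⁴) · a = ab⁴
  (ab⁴) · b⁸ = ab¹²

Answer: ab¹²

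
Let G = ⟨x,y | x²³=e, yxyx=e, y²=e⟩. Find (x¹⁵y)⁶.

Compute successive powers of (x¹⁵y), reducing at each step:
  (x¹⁵y)²: (x¹⁵y) · x¹⁵ = y;   y · y = e
  (x¹⁵y)³: e · x¹⁵ = x¹⁵;   (x¹⁵) · y = x¹⁵y
  (x¹⁵y)⁴: (x¹⁵y) · x¹⁵ = y;   y · y = e
  (x¹⁵y)⁵: e · x¹⁵ = x¹⁵;   (x¹⁵) · y = x¹⁵y
  (x¹⁵y)⁶: (x¹⁵y) · x¹⁵ = y;   y · y = e

Answer: e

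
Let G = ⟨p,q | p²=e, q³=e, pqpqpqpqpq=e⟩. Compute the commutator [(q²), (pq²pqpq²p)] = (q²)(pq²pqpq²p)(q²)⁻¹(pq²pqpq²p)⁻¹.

[(q²), (pq²pqpq²p)] = (q²)·(pq²pqpq²p)·(q²)⁻¹·(pq²pqpq²p)⁻¹.
  (q²) · (pq²pqpq²p) = pqpq²pqpq
  (pqpq²pqpq) · q = pqpq²pqpq²
  (pqpq²pqpq²) · (pqpq²pqp) = qpq²pq

Answer: qpq²pq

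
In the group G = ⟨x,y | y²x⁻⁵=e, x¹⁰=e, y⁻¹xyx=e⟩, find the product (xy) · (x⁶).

Compute (xy) · (x⁶) by multiplying left to right and reducing via the relations at each step:
  (xy) · x⁶ = y⁻¹

Answer: y⁻¹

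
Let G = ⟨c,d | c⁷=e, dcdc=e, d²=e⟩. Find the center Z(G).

An element z ∈ Z(G) iff z commutes with every generator.
For example e is central: e·c = c = c·e; e·d = d = d·e.
Whereas c ∉ Z(G) since c·d = cd ≠ c⁶d = d·c.
Checking each of the 14 elements this way gives Z(G) = {e}, of order 1.

Answer: {e}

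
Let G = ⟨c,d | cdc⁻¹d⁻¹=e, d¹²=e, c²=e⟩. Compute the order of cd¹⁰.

Compute successive powers until reaching e:
  (cd¹⁰)¹ = cd¹⁰, (cd¹⁰)² = d⁸, (cd¹⁰)³ = cd⁶, (cd¹⁰)⁴ = d⁴, (cd¹⁰)⁵ = cd², (cd¹⁰)⁶ = e.
The smallest positive k with (cd¹⁰)ᵏ = e is 6.

Answer: 6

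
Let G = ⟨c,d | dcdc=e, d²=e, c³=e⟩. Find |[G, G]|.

G' = [G, G] is generated by all commutators. The generator-pair commutators are: [c, d] = c².
The subgroup they normally generate is {e, c, c²}, of order 3.
Check: |G/G'| = 6/3 = 2 is the order of the abelianisation.

Answer: 3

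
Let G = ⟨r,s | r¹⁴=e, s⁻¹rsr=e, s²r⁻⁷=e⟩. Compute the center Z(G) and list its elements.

An element z ∈ Z(G) iff z commutes with every generator.
For example r⁷ is central: (r⁷)·r = r⁸ = r·(r⁷); (r⁷)·s = s⁻¹ = s·(r⁷).
Whereas r ∉ Z(G) since r·s = rs ≠ r⁶s⁻¹ = s·r.
Checking each of the 28 elements this way gives Z(G) = {e, r⁷}, of order 2.

Answer: {e, r⁷}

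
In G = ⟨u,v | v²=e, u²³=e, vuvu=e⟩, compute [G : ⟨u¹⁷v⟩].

First find ord(u¹⁷v) by computing successive powers:
  (u¹⁷v)¹ = u¹⁷v, (u¹⁷v)² = e.
So |⟨u¹⁷v⟩| = ord(u¹⁷v) = 2. With |G| = 46, by Lagrange [G : ⟨u¹⁷v⟩] = 46/2 = 23.

Answer: 23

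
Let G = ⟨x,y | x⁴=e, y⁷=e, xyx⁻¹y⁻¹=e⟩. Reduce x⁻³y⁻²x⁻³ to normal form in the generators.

Multiply left to right, reducing at each step:
  x · y⁻² = xy⁵
  (xy⁵) · x⁻³ = x²y⁵

Answer: x²y⁵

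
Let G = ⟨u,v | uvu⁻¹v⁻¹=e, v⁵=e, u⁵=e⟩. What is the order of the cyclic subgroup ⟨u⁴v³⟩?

|⟨u⁴v³⟩| equals the order of u⁴v³. Compute successive powers until reaching e:
  (u⁴v³)¹ = u⁴v³, (u⁴v³)² = u³v, (u⁴v³)³ = u²v⁴, (u⁴v³)⁴ = uv², (u⁴v³)⁵ = e.
The smallest positive k with (u⁴v³)ᵏ = e is 5, so |⟨u⁴v³⟩| = 5.

Answer: 5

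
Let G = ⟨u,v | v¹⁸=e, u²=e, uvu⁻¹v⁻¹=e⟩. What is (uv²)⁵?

Compute successive powers of (uv²), reducing at each step:
  (uv²)²: (uv²) · u = v²;   (v²) · v² = v⁴
  (uv²)³: (v⁴) · u = uv⁴;   (uv⁴) · v² = uv⁶
  (uv²)⁴: (uv⁶) · u = v⁶;   (v⁶) · v² = v⁸
  (uv²)⁵: (v⁸) · u = uv⁸;   (uv⁸) · v² = uv¹⁰

Answer: uv¹⁰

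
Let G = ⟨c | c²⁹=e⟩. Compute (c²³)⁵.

Compute successive powers of (c²³), reducing at each step:
  (c²³)²: (c²³) · c²³ = c¹⁷
  (c²³)³: (c¹⁷) · c²³ = c¹¹
  (c²³)⁴: (c¹¹) · c²³ = c⁵
  (c²³)⁵: (c⁵) · c²³ = c²⁸

Answer: c²⁸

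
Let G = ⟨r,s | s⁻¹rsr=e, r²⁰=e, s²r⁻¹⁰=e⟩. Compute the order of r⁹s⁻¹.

Compute successive powers until reaching e:
  (r⁹s⁻¹)¹ = r⁹s⁻¹, (r⁹s⁻¹)² = r¹⁰, (r⁹s⁻¹)³ = r⁹s, (r⁹s⁻¹)⁴ = e.
The smallest positive k with (r⁹s⁻¹)ᵏ = e is 4.

Answer: 4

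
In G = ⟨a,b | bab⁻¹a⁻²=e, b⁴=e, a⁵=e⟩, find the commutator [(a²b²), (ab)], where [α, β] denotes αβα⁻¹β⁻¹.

[(a²b²), (ab)] = (a²b²)·(ab)·(a²b²)⁻¹·(ab)⁻¹.
  (a²b²) · (ab) = ab³
  (ab³) · (a²b²) = a²b
  (a²b) · (a²b³) = a

Answer: a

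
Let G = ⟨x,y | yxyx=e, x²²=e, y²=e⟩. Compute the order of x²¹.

Compute successive powers until reaching e:
  (x²¹)¹ = x²¹, (x²¹)² = x²⁰, (x²¹)³ = x¹⁹, (x²¹)⁴ = x¹⁸, (x²¹)⁵ = x¹⁷, (x²¹)⁶ = x¹⁶, (x²¹)⁷ = x¹⁵, (x²¹)⁸ = x¹⁴, (x²¹)⁹ = x¹³, (x²¹)¹⁰ = x¹², (x²¹)¹¹ = x¹¹, (x²¹)¹² = x¹⁰, (x²¹)¹³ = x⁹, (x²¹)¹⁴ = x⁸, (x²¹)¹⁵ = x⁷, (x²¹)¹⁶ = x⁶, (x²¹)¹⁷ = x⁵, (x²¹)¹⁸ = x⁴, (x²¹)¹⁹ = x³, (x²¹)²⁰ = x², (x²¹)²¹ = x, (x²¹)²² = e.
The smallest positive k with (x²¹)ᵏ = e is 22.

Answer: 22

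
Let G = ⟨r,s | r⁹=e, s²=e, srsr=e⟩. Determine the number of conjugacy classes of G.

The conjugacy classes (representative and size) are:
  [e] (size 1), [r⁸] (size 2), [r⁷] (size 2), [r⁶] (size 2), [r⁵] (size 2), [r⁴s] (size 9).
Class equation: 1 + 2 + 2 + 2 + 2 + 9 = 18 = |G|. So G has 6 conjugacy classes.

Answer: 6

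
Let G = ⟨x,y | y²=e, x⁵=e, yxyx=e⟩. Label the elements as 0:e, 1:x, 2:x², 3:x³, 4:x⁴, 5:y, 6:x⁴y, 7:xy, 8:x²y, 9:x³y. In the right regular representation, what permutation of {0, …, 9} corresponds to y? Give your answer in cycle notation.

(0 5)(1 7)(2 8)(3 9)(4 6)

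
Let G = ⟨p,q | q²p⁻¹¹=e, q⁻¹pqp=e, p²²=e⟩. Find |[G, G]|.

G' = [G, G] is generated by all commutators. The generator-pair commutators are: [p, q] = p².
The subgroup they normally generate is {e, p², p⁴, p⁶, p⁸, p¹⁰, p¹², p¹⁴, p¹⁶, p¹⁸, p²⁰}, of order 11.
Check: |G/G'| = 44/11 = 4 is the order of the abelianisation.

Answer: 11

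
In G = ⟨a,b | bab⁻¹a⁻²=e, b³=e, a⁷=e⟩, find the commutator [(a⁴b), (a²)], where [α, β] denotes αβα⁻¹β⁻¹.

[(a⁴b), (a²)] = (a⁴b)·(a²)·(a⁴b)⁻¹·(a²)⁻¹.
  (a⁴b) · (a²) = ab
  (ab) · (a⁵b²) = a⁴
  (a⁴) · (a⁵) = a²

Answer: a²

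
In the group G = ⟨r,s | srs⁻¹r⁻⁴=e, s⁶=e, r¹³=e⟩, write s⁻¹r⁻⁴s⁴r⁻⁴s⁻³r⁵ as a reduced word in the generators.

Multiply left to right, reducing at each step:
  (s⁵) · r⁻⁴ = r¹²s⁵
  (r¹²s⁵) · s⁴ = r¹²s³
  (r¹²s³) · r⁻⁴ = r³s³
  (r³s³) · s⁻³ = r³
  (r³) · r⁵ = r⁸

Answer: r⁸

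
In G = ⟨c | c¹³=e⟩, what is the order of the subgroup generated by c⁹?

|⟨c⁹⟩| equals the order of c⁹. Compute successive powers until reaching e:
  (c⁹)¹ = c⁹, (c⁹)² = c⁵, (c⁹)³ = c, (c⁹)⁴ = c¹⁰, (c⁹)⁵ = c⁶, (c⁹)⁶ = c², (c⁹)⁷ = c¹¹, (c⁹)⁸ = c⁷, (c⁹)⁹ = c³, (c⁹)¹⁰ = c¹², (c⁹)¹¹ = c⁸, (c⁹)¹² = c⁴, (c⁹)¹³ = e.
The smallest positive k with (c⁹)ᵏ = e is 13, so |⟨c⁹⟩| = 13.

Answer: 13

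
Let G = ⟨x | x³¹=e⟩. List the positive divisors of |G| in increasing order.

|G| = 31 = 31. By Lagrange's theorem the order of any subgroup divides 31; the divisors of 31 are 1, 31.

Answer: 1, 31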